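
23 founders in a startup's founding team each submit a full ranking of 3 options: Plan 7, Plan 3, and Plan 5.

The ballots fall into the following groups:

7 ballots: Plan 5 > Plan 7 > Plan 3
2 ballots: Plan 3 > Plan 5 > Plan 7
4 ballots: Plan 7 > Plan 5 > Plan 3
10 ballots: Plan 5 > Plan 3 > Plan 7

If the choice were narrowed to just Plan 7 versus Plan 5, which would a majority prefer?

Plan 5

Ballots ranking Plan 7 above Plan 5: 4.
Ballots ranking Plan 5 above Plan 7: 7+2+10 = 19.
Plan 5 wins the head-to-head, 19–4.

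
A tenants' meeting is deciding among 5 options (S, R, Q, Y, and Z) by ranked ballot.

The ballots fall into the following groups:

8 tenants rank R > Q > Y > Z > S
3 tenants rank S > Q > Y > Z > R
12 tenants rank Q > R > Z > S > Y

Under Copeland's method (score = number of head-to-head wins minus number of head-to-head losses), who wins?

Pairwise results:
  S vs R: R wins 20–3.
  S vs Q: Q wins 20–3.
  S vs Y: S wins 15–8.
  S vs Z: Z wins 20–3.
  R vs Q: Q wins 15–8.
  R vs Y: R wins 20–3.
  R vs Z: R wins 20–3.
  Q vs Y: Q wins 23–0.
  Q vs Z: Q wins 23–0.
  Y vs Z: Z wins 12–11.
Copeland scores (wins − losses):
  S: 1 − 3 = -2
  R: 3 − 1 = 2
  Q: 4 − 0 = 4
  Y: 0 − 4 = -4
  Z: 2 − 2 = 0
Q has the best Copeland score.

Q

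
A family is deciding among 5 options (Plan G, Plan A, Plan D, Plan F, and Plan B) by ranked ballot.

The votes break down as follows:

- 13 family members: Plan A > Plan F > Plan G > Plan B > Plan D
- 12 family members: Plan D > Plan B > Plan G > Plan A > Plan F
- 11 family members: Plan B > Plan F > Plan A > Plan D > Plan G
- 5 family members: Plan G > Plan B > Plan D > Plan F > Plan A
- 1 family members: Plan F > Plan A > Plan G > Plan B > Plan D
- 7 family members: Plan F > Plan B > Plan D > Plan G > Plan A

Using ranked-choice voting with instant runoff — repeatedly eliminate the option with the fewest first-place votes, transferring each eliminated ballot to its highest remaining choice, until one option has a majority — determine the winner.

Round 1: Plan A 13, Plan D 12, Plan B 11, Plan F 8, Plan G 5. Plan G has the fewest and is eliminated.
Round 2: Plan B 16, Plan A 13, Plan D 12, Plan F 8. Plan F has the fewest and is eliminated.
Round 3: Plan B 23, Plan A 14, Plan D 12. Plan D has the fewest and is eliminated.
Round 4: Plan B 35, Plan A 14. Plan B has a majority.

Plan B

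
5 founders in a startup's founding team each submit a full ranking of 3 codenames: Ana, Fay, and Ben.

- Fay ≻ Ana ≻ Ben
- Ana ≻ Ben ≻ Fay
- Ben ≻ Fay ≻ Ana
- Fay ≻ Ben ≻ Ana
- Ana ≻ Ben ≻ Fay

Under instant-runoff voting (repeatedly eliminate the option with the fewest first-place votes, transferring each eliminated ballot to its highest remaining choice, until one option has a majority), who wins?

Fay

Round 1: Ana 2, Fay 2, Ben 1. Ben has the fewest and is eliminated.
Round 2: Fay 3, Ana 2. Fay has a majority.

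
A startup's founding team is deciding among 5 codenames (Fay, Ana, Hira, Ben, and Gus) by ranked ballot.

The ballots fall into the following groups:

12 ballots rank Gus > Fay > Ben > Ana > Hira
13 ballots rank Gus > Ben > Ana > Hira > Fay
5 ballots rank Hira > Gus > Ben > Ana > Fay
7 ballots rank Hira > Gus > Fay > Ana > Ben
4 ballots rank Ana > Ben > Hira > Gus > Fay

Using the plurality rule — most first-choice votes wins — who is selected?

First-place vote totals:
  Fay: 0
  Ana: 4
  Hira: 12
  Ben: 0
  Gus: 25
Gus has the most first-place votes.

Gus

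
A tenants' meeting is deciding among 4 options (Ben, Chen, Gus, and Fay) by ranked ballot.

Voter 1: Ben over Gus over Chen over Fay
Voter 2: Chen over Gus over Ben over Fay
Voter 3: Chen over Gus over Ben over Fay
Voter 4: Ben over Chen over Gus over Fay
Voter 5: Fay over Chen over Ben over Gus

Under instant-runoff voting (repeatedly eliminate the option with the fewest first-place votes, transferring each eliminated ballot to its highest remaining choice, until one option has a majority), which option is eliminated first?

Round 1: Ben 2, Chen 2, Fay 1, Gus 0. Gus has the fewest and is eliminated.
Round 2: Ben 2, Chen 2, Fay 1. Fay has the fewest and is eliminated.
Round 3: Chen 3, Ben 2. Chen has a majority.

Gus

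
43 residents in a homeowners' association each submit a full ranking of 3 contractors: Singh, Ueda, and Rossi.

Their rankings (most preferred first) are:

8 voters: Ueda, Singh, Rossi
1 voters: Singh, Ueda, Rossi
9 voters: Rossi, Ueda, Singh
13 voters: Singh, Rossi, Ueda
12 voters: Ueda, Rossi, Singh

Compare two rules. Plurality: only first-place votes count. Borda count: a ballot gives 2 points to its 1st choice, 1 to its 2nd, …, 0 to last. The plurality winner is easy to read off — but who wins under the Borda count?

Plurality first-place counts: Singh 14, Ueda 20, Rossi 9 → Ueda.
Borda totals: Singh 36, Ueda 50, Rossi 43 → Ueda.

Ueda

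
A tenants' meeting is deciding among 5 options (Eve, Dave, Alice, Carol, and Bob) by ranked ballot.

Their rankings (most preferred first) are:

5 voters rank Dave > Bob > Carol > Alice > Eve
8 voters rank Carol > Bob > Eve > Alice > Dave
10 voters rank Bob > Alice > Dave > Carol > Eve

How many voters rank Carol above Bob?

8

Ballots ranking Carol above Bob: 8.
Ballots ranking Bob above Carol: 5+10 = 15.
So 8 of 23 voters prefer Carol to Bob.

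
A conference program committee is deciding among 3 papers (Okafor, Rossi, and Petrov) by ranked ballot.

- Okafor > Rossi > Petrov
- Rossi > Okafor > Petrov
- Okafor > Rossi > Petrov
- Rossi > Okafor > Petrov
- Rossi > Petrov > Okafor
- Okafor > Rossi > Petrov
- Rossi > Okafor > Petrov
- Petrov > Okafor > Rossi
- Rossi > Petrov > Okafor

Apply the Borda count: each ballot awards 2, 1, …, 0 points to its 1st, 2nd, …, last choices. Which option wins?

Borda scores:
  Okafor: 2 + 1 + 2 + 1 + 0 + 2 + 1 + 1 + 0 = 10
  Rossi: 1 + 2 + 1 + 2 + 2 + 1 + 2 + 0 + 2 = 13
  Petrov: 0 + 0 + 0 + 0 + 1 + 0 + 0 + 2 + 1 = 4
Rossi has the highest total.

Rossi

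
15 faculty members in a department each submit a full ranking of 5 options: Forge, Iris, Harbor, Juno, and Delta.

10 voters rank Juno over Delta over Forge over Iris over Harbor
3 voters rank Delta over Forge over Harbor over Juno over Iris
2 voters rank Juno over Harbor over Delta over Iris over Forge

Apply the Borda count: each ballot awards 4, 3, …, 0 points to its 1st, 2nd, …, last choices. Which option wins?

Juno

Borda scores:
  Forge: 10·2 + 3·3 + 2·0 = 29
  Iris: 10·1 + 3·0 + 2·1 = 12
  Harbor: 10·0 + 3·2 + 2·3 = 12
  Juno: 10·4 + 3·1 + 2·4 = 51
  Delta: 10·3 + 3·4 + 2·2 = 46
Juno has the highest total.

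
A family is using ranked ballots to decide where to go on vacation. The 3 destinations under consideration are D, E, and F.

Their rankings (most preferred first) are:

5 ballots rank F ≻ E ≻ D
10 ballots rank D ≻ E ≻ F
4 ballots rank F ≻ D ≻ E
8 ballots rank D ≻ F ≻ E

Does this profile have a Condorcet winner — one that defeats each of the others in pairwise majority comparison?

Yes

Head-to-head results (27 voters total):
D vs E: D wins 22–5.
D vs F: D wins 18–9.
E vs F: F wins 17–10.
D beats each rival — E (22–5), F (18–9) — so D is the Condorcet winner.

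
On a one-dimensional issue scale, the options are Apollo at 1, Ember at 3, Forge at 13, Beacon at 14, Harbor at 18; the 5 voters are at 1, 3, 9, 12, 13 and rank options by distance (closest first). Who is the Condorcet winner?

With single-peaked preferences on a line, the Condorcet winner is the candidate closest to the median voter.
The median voter (position 9) is closest to Forge at 13.
Check: Forge vs Harbor — voters closer to Forge: 5 of 5.

Forge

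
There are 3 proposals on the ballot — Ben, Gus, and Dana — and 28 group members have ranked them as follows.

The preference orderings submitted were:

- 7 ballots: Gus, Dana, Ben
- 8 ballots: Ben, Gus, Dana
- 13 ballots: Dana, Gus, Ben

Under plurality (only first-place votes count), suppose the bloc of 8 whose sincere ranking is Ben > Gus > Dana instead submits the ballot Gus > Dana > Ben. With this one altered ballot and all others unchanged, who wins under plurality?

Gus

First-place totals with the altered ballot: Ben 0, Gus 15, Dana 13.
The switch changes the winner from Dana to Gus.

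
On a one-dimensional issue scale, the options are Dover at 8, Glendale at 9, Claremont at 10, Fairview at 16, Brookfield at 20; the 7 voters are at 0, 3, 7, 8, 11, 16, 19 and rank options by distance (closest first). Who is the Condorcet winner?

With single-peaked preferences on a line, the Condorcet winner is the candidate closest to the median voter.
The median voter (position 8) is closest to Dover at 8.
Check: Dover vs Claremont — voters closer to Dover: 4 of 7.

Dover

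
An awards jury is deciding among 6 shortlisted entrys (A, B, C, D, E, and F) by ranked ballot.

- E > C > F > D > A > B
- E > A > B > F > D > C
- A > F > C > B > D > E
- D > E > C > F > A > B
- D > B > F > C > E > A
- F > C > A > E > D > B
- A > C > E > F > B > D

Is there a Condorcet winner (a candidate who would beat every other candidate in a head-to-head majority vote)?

No

Head-to-head results (7 voters total):
A vs B: A wins 6–1.
A vs C: C wins 4–3.
A vs D: A wins 4–3.
A vs E: E wins 4–3.
A vs F: F wins 4–3.
B vs C: C wins 5–2.
B vs D: D wins 4–3.
B vs E: E wins 5–2.
B vs F: F wins 5–2.
C vs D: C wins 4–3.
C vs E: C wins 4–3.
C vs F: F wins 4–3.
D vs E: E wins 4–3.
D vs F: F wins 5–2.
E vs F: E wins 4–3.
No candidate beats all others: C beats E beats F beats C, a majority cycle.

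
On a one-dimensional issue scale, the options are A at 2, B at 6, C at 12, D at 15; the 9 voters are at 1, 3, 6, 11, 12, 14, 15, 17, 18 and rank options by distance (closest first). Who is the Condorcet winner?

C

With single-peaked preferences on a line, the Condorcet winner is the candidate closest to the median voter.
The median voter (position 12) is closest to C at 12.
Check: C vs B — voters closer to C: 6 of 9.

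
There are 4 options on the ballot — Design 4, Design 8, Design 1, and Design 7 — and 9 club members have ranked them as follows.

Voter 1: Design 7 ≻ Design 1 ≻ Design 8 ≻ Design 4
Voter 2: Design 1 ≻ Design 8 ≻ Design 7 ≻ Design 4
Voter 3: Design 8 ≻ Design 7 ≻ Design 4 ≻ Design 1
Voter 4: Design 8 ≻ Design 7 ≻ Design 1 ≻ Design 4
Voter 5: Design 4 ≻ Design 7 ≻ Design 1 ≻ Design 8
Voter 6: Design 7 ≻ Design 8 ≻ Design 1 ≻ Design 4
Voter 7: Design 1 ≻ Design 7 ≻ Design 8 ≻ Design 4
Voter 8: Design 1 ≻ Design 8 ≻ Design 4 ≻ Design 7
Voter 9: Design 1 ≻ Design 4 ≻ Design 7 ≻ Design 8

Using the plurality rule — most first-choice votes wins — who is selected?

First-place vote totals:
  Design 4: 1
  Design 8: 2
  Design 1: 4
  Design 7: 2
Design 1 has the most first-place votes.

Design 1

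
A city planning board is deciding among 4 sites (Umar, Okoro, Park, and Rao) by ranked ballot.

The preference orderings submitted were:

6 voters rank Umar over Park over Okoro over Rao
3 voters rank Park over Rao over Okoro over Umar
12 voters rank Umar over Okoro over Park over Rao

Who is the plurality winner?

First-place vote totals:
  Umar: 18
  Okoro: 0
  Park: 3
  Rao: 0
Umar has the most first-place votes.

Umar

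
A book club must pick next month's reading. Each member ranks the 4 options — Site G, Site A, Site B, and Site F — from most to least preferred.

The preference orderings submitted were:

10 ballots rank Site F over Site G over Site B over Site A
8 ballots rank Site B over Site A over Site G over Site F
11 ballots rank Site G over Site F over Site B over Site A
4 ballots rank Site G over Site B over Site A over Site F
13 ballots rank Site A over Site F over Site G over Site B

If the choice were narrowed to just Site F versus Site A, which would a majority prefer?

Ballots ranking Site F above Site A: 10+11 = 21.
Ballots ranking Site A above Site F: 8+4+13 = 25.
Site A wins the head-to-head, 25–21.

Site A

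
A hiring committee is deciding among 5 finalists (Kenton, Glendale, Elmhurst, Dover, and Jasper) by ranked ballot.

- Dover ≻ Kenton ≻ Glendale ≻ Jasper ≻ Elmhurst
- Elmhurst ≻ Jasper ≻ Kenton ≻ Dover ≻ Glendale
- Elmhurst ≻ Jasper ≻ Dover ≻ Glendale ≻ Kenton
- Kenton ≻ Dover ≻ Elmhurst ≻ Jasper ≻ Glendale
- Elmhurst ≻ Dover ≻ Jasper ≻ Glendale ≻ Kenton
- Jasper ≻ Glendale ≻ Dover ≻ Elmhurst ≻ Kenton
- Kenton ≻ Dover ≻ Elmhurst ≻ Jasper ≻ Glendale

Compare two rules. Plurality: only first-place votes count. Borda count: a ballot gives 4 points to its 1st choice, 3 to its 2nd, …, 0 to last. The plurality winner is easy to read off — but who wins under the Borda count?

Dover

Plurality first-place counts: Kenton 2, Glendale 0, Elmhurst 3, Dover 1, Jasper 1 → Elmhurst.
Borda totals: Kenton 13, Glendale 7, Elmhurst 17, Dover 18, Jasper 15 → Dover.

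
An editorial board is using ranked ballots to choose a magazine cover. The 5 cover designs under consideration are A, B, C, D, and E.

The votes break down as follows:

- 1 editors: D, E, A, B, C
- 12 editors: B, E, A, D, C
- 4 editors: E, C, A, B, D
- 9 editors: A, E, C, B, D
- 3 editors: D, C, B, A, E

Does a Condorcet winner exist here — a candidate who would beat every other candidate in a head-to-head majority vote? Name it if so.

There is no Condorcet winner

Head-to-head results (29 voters total):
A vs B: B wins 15–14.
A vs C: A wins 22–7.
A vs D: A wins 25–4.
A vs E: E wins 17–12.
B vs C: C wins 16–13.
B vs D: B wins 25–4.
B vs E: B wins 15–14.
C vs D: D wins 16–13.
C vs E: E wins 26–3.
D vs E: E wins 25–4.
No candidate beats all others: A beats C beats B beats A, a majority cycle.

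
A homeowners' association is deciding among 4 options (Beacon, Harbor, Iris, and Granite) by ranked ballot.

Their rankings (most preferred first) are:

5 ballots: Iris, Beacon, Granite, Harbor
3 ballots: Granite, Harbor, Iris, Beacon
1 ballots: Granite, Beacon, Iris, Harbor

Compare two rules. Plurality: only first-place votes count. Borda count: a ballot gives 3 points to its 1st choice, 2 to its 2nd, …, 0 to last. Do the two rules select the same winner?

Plurality first-place counts: Beacon 0, Harbor 0, Iris 5, Granite 4 → Iris.
Borda totals: Beacon 12, Harbor 6, Iris 19, Granite 17 → Iris.
The two rules agree on Iris.

Yes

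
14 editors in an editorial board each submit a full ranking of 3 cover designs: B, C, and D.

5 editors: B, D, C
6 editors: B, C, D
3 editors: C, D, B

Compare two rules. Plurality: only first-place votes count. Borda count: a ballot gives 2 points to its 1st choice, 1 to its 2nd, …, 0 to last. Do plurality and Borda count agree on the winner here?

Plurality first-place counts: B 11, C 3, D 0 → B.
Borda totals: B 22, C 12, D 8 → B.
The two rules agree on B.

Yes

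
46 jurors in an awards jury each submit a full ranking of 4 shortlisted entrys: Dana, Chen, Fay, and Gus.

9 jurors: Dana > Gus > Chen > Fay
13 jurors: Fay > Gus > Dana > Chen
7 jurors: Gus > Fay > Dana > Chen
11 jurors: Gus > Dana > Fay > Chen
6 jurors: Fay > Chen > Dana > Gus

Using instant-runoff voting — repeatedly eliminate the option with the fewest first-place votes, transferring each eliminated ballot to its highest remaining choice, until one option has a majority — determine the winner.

Gus

Round 1: Fay 19, Gus 18, Dana 9, Chen 0. Chen has the fewest and is eliminated.
Round 2: Fay 19, Gus 18, Dana 9. Dana has the fewest and is eliminated.
Round 3: Gus 27, Fay 19. Gus has a majority.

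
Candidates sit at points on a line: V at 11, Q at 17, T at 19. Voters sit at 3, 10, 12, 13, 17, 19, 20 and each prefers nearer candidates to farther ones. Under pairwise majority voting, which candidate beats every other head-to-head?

V

With single-peaked preferences on a line, the Condorcet winner is the candidate closest to the median voter.
The median voter (position 13) is closest to V at 11.
Check: V vs Q — voters closer to V: 4 of 7.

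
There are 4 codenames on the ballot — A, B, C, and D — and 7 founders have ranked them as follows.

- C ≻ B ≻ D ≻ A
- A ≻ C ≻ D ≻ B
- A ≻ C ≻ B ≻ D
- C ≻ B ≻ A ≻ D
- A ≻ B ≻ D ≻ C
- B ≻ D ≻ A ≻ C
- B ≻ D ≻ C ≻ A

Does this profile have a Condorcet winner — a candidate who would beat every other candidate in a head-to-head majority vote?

Head-to-head results (7 voters total):
A vs B: B wins 4–3.
A vs C: A wins 4–3.
A vs D: A wins 4–3.
B vs C: C wins 4–3.
B vs D: B wins 6–1.
C vs D: C wins 4–3.
No candidate beats all others: A beats C beats B beats A, a majority cycle.

No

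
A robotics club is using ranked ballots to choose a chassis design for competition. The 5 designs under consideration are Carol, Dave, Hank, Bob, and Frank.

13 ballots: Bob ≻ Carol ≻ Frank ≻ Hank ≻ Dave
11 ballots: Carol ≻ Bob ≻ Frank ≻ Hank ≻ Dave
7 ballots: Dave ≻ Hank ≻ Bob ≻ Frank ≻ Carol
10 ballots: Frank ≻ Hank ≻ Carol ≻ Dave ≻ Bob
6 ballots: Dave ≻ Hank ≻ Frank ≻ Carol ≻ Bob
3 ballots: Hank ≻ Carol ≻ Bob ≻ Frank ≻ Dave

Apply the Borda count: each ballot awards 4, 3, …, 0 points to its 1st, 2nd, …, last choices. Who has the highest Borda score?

Carol

Borda scores:
  Carol: 13·3 + 11·4 + 7·0 + 10·2 + 6·1 + 3·3 = 118
  Dave: 13·0 + 11·0 + 7·4 + 10·1 + 6·4 + 3·0 = 62
  Hank: 13·1 + 11·1 + 7·3 + 10·3 + 6·3 + 3·4 = 105
  Bob: 13·4 + 11·3 + 7·2 + 10·0 + 6·0 + 3·2 = 105
  Frank: 13·2 + 11·2 + 7·1 + 10·4 + 6·2 + 3·1 = 110
Carol has the highest total.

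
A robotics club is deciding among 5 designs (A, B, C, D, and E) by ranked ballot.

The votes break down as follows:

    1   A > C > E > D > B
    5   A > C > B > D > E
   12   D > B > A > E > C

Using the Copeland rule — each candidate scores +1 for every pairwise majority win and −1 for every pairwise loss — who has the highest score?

D

Pairwise results:
  A vs B: B wins 12–6.
  A vs C: A wins 18–0.
  A vs D: D wins 12–6.
  A vs E: A wins 18–0.
  B vs C: B wins 12–6.
  B vs D: D wins 13–5.
  B vs E: B wins 17–1.
  C vs D: D wins 12–6.
  C vs E: E wins 12–6.
  D vs E: D wins 17–1.
Copeland scores (wins − losses):
  A: 2 − 2 = 0
  B: 3 − 1 = 2
  C: 0 − 4 = -4
  D: 4 − 0 = 4
  E: 1 − 3 = -2
D has the best Copeland score.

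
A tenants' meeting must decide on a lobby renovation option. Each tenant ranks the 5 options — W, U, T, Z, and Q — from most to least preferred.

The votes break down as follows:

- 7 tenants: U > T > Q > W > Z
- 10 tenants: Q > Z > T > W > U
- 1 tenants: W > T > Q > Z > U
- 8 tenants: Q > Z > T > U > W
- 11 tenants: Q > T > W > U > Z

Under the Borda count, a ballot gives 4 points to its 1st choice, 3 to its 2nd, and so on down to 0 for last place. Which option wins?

Borda scores:
  W: 7·1 + 10·1 + 4 + 8·0 + 11·2 = 43
  U: 7·4 + 10·0 + 0 + 8·1 + 11·1 = 47
  T: 7·3 + 10·2 + 3 + 8·2 + 11·3 = 93
  Z: 7·0 + 10·3 + 1 + 8·3 + 11·0 = 55
  Q: 7·2 + 10·4 + 2 + 8·4 + 11·4 = 132
Q has the highest total.

Q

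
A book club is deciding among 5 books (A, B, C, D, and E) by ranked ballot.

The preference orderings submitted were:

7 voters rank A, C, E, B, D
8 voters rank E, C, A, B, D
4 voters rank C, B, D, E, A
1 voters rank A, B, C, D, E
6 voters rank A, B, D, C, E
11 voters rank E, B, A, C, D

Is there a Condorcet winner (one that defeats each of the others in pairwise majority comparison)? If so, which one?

E

Head-to-head results (37 voters total):
A vs B: A wins 22–15.
A vs C: A wins 25–12.
A vs D: A wins 33–4.
A vs E: E wins 23–14.
B vs C: C wins 19–18.
B vs D: B wins 37–0.
B vs E: E wins 26–11.
C vs D: C wins 31–6.
C vs E: E wins 19–18.
D vs E: E wins 26–11.
E beats each rival — A (23–14), B (26–11), C (19–18), D (26–11) — so E is the Condorcet winner.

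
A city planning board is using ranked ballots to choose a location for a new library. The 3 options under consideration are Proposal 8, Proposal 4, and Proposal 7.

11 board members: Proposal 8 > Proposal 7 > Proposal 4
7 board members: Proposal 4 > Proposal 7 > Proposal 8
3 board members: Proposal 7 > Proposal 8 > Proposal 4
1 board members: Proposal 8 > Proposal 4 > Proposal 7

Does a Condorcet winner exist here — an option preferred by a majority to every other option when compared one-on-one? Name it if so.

Proposal 8

Head-to-head results (22 voters total):
Proposal 8 vs Proposal 4: Proposal 8 wins 15–7.
Proposal 8 vs Proposal 7: Proposal 8 wins 12–10.
Proposal 4 vs Proposal 7: Proposal 7 wins 14–8.
Proposal 8 beats each rival — Proposal 4 (15–7), Proposal 7 (12–10) — so Proposal 8 is the Condorcet winner.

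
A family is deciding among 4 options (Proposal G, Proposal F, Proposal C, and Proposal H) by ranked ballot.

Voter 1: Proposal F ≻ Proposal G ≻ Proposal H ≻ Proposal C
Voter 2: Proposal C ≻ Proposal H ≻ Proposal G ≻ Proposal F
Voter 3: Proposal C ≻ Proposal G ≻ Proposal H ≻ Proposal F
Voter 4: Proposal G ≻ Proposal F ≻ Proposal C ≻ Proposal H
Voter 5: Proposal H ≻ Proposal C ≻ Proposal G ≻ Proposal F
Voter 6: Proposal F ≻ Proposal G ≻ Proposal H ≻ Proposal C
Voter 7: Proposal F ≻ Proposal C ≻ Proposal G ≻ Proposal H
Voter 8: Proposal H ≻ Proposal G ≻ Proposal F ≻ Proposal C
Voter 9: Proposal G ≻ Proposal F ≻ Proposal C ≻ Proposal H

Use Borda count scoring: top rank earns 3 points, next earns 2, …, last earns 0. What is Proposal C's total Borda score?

12

Borda scores:
  Proposal G: 2 + 1 + 2 + 3 + 1 + 2 + 1 + 2 + 3 = 17
  Proposal F: 3 + 0 + 0 + 2 + 0 + 3 + 3 + 1 + 2 = 14
  Proposal C: 0 + 3 + 3 + 1 + 2 + 0 + 2 + 0 + 1 = 12
  Proposal H: 1 + 2 + 1 + 0 + 3 + 1 + 0 + 3 + 0 = 11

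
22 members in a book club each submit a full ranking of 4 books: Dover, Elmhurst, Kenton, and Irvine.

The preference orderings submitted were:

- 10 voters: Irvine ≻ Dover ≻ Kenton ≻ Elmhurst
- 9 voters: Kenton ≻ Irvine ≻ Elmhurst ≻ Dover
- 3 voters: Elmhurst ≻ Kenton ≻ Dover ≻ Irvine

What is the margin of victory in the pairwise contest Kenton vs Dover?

Ballots ranking Kenton above Dover: 9+3 = 12.
Ballots ranking Dover above Kenton: 10.
Kenton wins 12–10, a margin of 2.

2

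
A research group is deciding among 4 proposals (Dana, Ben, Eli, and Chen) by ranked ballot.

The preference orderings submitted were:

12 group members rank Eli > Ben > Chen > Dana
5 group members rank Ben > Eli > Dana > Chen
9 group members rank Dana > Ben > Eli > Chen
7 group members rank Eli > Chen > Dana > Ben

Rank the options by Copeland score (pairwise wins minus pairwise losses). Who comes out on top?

Pairwise results:
  Dana vs Ben: Ben wins 17–16.
  Dana vs Eli: Eli wins 24–9.
  Dana vs Chen: Chen wins 19–14.
  Ben vs Eli: Eli wins 19–14.
  Ben vs Chen: Ben wins 26–7.
  Eli vs Chen: Eli wins 33–0.
Copeland scores (wins − losses):
  Dana: 0 − 3 = -3
  Ben: 2 − 1 = 1
  Eli: 3 − 0 = 3
  Chen: 1 − 2 = -1
Eli has the best Copeland score.

Eli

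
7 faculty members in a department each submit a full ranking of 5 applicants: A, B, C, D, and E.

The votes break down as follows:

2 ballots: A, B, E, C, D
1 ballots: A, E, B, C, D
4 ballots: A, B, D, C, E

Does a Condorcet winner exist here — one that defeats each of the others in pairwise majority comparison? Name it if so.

Head-to-head results (7 voters total):
A vs B: A wins 7–0.
A vs C: A wins 7–0.
A vs D: A wins 7–0.
A vs E: A wins 7–0.
B vs C: B wins 7–0.
B vs D: B wins 7–0.
B vs E: B wins 6–1.
C vs D: D wins 4–3.
C vs E: C wins 4–3.
D vs E: D wins 4–3.
A beats each rival — B (7–0), C (7–0), D (7–0), E (7–0) — so A is the Condorcet winner.

A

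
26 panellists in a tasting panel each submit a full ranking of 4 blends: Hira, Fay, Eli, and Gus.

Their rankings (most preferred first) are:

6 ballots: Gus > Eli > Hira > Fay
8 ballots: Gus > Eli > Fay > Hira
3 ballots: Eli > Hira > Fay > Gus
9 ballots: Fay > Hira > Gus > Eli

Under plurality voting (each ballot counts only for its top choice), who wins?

Gus

First-place vote totals:
  Hira: 0
  Fay: 9
  Eli: 3
  Gus: 14
Gus has the most first-place votes.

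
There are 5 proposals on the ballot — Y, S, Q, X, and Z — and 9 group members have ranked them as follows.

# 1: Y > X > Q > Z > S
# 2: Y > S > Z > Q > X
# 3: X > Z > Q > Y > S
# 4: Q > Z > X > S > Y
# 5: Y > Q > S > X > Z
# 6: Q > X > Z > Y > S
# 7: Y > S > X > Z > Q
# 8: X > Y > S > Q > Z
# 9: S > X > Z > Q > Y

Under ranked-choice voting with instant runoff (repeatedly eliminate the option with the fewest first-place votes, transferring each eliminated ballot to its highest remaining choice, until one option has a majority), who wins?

X

Round 1: Y 4, Q 2, X 2, S 1, Z 0. Z has the fewest and is eliminated.
Round 2: Y 4, Q 2, X 2, S 1. S has the fewest and is eliminated.
Round 3: Y 4, X 3, Q 2. Q has the fewest and is eliminated.
Round 4: X 5, Y 4. X has a majority.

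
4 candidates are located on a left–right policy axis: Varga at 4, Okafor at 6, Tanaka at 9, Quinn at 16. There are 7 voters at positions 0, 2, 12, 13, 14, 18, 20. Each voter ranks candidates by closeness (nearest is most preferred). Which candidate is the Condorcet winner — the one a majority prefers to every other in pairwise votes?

Quinn

With single-peaked preferences on a line, the Condorcet winner is the candidate closest to the median voter.
The median voter (position 13) is closest to Quinn at 16.
Check: Quinn vs Varga — voters closer to Quinn: 5 of 7.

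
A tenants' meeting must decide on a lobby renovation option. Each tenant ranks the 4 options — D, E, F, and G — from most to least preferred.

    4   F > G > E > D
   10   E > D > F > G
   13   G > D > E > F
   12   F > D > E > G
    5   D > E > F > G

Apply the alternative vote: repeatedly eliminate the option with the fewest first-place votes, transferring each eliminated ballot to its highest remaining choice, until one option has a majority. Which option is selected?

Round 1: F 16, G 13, E 10, D 5. D has the fewest and is eliminated.
Round 2: F 16, E 15, G 13. G has the fewest and is eliminated.
Round 3: E 28, F 16. E has a majority.

E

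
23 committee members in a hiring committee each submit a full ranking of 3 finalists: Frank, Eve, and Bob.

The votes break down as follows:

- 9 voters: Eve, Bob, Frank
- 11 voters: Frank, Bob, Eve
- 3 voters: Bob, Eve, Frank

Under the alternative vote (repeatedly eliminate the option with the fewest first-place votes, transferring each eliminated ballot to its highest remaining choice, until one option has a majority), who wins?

Round 1: Frank 11, Eve 9, Bob 3. Bob has the fewest and is eliminated.
Round 2: Eve 12, Frank 11. Eve has a majority.

Eve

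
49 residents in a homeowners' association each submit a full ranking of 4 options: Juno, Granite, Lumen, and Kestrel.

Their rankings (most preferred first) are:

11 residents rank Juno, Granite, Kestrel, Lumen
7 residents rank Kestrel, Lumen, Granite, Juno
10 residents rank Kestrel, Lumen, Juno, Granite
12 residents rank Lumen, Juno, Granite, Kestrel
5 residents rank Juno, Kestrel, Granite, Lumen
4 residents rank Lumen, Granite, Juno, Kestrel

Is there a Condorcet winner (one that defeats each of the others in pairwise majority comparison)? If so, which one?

No Condorcet winner

Head-to-head results (49 voters total):
Juno vs Granite: Juno wins 38–11.
Juno vs Lumen: Lumen wins 33–16.
Juno vs Kestrel: Juno wins 32–17.
Granite vs Lumen: Lumen wins 33–16.
Granite vs Kestrel: Granite wins 27–22.
Lumen vs Kestrel: Kestrel wins 33–16.
No candidate beats all others: Juno beats Kestrel beats Lumen beats Juno, a majority cycle.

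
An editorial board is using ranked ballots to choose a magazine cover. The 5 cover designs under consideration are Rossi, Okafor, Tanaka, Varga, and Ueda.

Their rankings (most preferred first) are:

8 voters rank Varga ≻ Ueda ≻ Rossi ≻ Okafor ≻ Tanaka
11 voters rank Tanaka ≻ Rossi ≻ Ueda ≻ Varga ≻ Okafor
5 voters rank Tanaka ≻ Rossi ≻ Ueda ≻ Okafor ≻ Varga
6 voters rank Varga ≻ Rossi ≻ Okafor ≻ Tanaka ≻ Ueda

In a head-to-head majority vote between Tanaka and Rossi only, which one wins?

Ballots ranking Tanaka above Rossi: 11+5 = 16.
Ballots ranking Rossi above Tanaka: 8+6 = 14.
Tanaka wins the head-to-head, 16–14.

Tanaka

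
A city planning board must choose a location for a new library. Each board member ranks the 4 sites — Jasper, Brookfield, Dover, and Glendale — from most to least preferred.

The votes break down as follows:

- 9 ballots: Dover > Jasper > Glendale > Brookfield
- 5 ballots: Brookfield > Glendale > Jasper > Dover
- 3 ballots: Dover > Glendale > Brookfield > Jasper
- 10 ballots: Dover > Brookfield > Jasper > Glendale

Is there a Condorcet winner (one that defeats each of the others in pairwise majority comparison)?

Head-to-head results (27 voters total):
Jasper vs Brookfield: Brookfield wins 18–9.
Jasper vs Dover: Dover wins 22–5.
Jasper vs Glendale: Jasper wins 19–8.
Brookfield vs Dover: Dover wins 22–5.
Brookfield vs Glendale: Brookfield wins 15–12.
Dover vs Glendale: Dover wins 22–5.
Dover beats each rival — Jasper (22–5), Brookfield (22–5), Glendale (22–5) — so Dover is the Condorcet winner.

Yes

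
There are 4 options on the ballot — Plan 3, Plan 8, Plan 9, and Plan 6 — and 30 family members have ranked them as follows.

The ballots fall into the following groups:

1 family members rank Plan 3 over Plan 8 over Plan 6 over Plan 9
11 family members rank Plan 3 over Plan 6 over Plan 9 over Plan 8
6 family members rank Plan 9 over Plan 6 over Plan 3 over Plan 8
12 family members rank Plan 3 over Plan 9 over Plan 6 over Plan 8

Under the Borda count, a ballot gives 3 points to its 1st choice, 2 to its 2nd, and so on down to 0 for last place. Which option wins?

Borda scores:
  Plan 3: 3 + 11·3 + 6·1 + 12·3 = 78
  Plan 8: 2 + 11·0 + 6·0 + 12·0 = 2
  Plan 9: 0 + 11·1 + 6·3 + 12·2 = 53
  Plan 6: 1 + 11·2 + 6·2 + 12·1 = 47
Plan 3 has the highest total.

Plan 3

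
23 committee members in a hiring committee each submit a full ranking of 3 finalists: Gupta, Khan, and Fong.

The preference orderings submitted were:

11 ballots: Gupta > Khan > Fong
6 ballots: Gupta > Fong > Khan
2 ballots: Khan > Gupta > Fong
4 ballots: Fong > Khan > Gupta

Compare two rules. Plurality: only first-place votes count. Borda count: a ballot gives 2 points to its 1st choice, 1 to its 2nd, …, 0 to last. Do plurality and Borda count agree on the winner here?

Plurality first-place counts: Gupta 17, Khan 2, Fong 4 → Gupta.
Borda totals: Gupta 36, Khan 19, Fong 14 → Gupta.
The two rules agree on Gupta.

Yes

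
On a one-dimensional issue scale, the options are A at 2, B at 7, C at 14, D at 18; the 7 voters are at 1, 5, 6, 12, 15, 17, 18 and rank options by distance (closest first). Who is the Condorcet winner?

C

With single-peaked preferences on a line, the Condorcet winner is the candidate closest to the median voter.
The median voter (position 12) is closest to C at 14.
Check: C vs B — voters closer to C: 4 of 7.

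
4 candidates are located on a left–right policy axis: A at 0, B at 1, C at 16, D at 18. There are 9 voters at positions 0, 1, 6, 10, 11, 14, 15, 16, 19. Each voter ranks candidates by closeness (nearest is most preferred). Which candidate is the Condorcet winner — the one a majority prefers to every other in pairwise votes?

With single-peaked preferences on a line, the Condorcet winner is the candidate closest to the median voter.
The median voter (position 11) is closest to C at 16.
Check: C vs A — voters closer to C: 6 of 9.

C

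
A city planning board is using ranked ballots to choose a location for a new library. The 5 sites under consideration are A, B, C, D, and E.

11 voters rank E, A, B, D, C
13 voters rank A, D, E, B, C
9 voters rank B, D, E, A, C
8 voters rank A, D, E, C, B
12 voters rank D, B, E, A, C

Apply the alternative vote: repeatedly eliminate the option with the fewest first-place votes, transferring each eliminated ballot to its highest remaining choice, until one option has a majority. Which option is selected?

A

Round 1: A 21, D 12, E 11, B 9, C 0. C has the fewest and is eliminated.
Round 2: A 21, D 12, E 11, B 9. B has the fewest and is eliminated.
Round 3: A 21, D 21, E 11. E has the fewest and is eliminated.
Round 4: A 32, D 21. A has a majority.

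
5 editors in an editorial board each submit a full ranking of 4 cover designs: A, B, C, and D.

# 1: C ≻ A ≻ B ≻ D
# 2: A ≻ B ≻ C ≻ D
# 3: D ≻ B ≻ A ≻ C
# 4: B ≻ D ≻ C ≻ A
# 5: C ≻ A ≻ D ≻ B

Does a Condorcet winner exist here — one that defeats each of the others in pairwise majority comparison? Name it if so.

None — there is no Condorcet winner

Head-to-head results (5 voters total):
A vs B: A wins 3–2.
A vs C: C wins 3–2.
A vs D: A wins 3–2.
B vs C: B wins 3–2.
B vs D: B wins 3–2.
C vs D: C wins 3–2.
No candidate beats all others: A beats B beats C beats A, a majority cycle.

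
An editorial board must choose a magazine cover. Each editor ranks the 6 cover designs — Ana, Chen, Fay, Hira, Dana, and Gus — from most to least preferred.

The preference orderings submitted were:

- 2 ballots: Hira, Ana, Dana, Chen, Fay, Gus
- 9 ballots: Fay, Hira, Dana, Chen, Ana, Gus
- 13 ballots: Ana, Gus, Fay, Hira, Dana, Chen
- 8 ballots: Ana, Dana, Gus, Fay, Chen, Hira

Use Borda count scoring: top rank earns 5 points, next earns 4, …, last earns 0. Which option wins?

Ana

Borda scores:
  Ana: 2·4 + 9·1 + 13·5 + 8·5 = 122
  Chen: 2·2 + 9·2 + 13·0 + 8·1 = 30
  Fay: 2·1 + 9·5 + 13·3 + 8·2 = 102
  Hira: 2·5 + 9·4 + 13·2 + 8·0 = 72
  Dana: 2·3 + 9·3 + 13·1 + 8·4 = 78
  Gus: 2·0 + 9·0 + 13·4 + 8·3 = 76
Ana has the highest total.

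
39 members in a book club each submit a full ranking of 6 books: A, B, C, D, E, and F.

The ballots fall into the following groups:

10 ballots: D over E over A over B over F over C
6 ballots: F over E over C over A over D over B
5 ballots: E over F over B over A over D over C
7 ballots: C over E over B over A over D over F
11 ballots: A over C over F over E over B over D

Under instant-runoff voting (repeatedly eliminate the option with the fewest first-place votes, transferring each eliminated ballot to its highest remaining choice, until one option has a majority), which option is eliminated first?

B

Round 1: A 11, D 10, C 7, F 6, E 5, B 0. B has the fewest and is eliminated.
Round 2: A 11, D 10, C 7, F 6, E 5. E has the fewest and is eliminated.
Round 3: A 11, F 11, D 10, C 7. C has the fewest and is eliminated.
Round 4: A 18, F 11, D 10. D has the fewest and is eliminated.
Round 5: A 28, F 11. A has a majority.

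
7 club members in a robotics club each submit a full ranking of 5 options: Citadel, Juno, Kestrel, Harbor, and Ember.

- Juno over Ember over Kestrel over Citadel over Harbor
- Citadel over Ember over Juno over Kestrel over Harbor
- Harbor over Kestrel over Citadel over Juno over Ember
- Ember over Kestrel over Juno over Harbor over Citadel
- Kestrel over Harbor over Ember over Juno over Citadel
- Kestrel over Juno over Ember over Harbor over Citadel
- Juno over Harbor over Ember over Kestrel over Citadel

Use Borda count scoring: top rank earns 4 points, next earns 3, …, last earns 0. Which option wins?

Kestrel

Borda scores:
  Citadel: 1 + 4 + 2 + 0 + 0 + 0 + 0 = 7
  Juno: 4 + 2 + 1 + 2 + 1 + 3 + 4 = 17
  Kestrel: 2 + 1 + 3 + 3 + 4 + 4 + 1 = 18
  Harbor: 0 + 0 + 4 + 1 + 3 + 1 + 3 = 12
  Ember: 3 + 3 + 0 + 4 + 2 + 2 + 2 = 16
Kestrel has the highest total.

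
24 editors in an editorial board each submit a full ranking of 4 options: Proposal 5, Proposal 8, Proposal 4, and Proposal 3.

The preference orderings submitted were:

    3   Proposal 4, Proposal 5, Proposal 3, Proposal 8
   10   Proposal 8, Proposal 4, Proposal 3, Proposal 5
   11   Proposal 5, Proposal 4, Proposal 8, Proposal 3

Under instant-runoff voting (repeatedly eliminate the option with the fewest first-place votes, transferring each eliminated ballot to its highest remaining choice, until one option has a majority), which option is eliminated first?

Proposal 3

Round 1: Proposal 5 11, Proposal 8 10, Proposal 4 3, Proposal 3 0. Proposal 3 has the fewest and is eliminated.
Round 2: Proposal 5 11, Proposal 8 10, Proposal 4 3. Proposal 4 has the fewest and is eliminated.
Round 3: Proposal 5 14, Proposal 8 10. Proposal 5 has a majority.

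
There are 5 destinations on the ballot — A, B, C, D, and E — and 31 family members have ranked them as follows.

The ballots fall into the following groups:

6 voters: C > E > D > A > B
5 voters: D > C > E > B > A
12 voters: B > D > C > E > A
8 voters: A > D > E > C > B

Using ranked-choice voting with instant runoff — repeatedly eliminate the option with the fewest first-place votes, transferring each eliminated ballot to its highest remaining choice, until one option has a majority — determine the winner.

Round 1: B 12, A 8, C 6, D 5, E 0. E has the fewest and is eliminated.
Round 2: B 12, A 8, C 6, D 5. D has the fewest and is eliminated.
Round 3: B 12, C 11, A 8. A has the fewest and is eliminated.
Round 4: C 19, B 12. C has a majority.

C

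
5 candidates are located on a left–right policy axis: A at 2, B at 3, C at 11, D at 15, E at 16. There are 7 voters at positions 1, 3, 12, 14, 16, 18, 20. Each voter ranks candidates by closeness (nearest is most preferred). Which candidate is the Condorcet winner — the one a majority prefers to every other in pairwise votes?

D

With single-peaked preferences on a line, the Condorcet winner is the candidate closest to the median voter.
The median voter (position 14) is closest to D at 15.
Check: D vs B — voters closer to D: 5 of 7.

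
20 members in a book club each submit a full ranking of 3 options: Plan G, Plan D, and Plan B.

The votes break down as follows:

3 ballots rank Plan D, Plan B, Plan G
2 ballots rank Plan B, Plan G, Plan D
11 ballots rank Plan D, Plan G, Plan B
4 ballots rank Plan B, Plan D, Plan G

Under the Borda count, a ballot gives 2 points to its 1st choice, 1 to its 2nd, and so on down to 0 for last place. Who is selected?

Borda scores:
  Plan G: 3·0 + 2·1 + 11·1 + 4·0 = 13
  Plan D: 3·2 + 2·0 + 11·2 + 4·1 = 32
  Plan B: 3·1 + 2·2 + 11·0 + 4·2 = 15
Plan D has the highest total.

Plan D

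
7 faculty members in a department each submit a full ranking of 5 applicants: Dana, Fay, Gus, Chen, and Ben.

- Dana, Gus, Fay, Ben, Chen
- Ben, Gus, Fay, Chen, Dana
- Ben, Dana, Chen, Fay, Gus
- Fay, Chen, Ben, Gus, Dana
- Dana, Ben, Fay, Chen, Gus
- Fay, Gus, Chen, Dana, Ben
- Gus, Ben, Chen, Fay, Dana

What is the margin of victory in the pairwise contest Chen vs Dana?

1

Ballots ranking Chen above Dana: 4.
Ballots ranking Dana above Chen: 3.
Chen wins 4–3, a margin of 1.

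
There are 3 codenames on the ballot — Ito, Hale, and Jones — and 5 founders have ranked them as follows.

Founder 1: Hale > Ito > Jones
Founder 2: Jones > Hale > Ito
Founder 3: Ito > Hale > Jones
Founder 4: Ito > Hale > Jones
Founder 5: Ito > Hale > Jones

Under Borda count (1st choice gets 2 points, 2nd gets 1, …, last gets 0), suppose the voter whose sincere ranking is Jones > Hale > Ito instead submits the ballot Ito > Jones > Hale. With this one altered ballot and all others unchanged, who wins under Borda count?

Ito

Borda totals with the altered ballot: Ito 9, Hale 5, Jones 1.
The winner is unchanged: still Ito.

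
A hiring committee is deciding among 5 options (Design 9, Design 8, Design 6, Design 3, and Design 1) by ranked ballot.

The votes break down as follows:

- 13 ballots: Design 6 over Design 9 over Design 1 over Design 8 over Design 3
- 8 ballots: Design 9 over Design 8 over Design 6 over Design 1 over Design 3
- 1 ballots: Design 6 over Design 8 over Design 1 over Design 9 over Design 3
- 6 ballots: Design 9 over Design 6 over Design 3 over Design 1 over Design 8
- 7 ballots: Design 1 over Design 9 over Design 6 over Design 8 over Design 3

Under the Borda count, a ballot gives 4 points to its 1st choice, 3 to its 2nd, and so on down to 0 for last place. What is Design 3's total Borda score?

Borda scores:
  Design 9: 13·3 + 8·4 + 1 + 6·4 + 7·3 = 117
  Design 8: 13·1 + 8·3 + 3 + 6·0 + 7·1 = 47
  Design 6: 13·4 + 8·2 + 4 + 6·3 + 7·2 = 104
  Design 3: 13·0 + 8·0 + 0 + 6·2 + 7·0 = 12
  Design 1: 13·2 + 8·1 + 2 + 6·1 + 7·4 = 70

12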